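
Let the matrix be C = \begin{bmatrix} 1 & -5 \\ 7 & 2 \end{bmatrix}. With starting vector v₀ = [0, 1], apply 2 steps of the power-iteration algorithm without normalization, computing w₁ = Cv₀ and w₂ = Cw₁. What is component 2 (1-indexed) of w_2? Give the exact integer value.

w1 = Cv₀ = (-5, 2)
w2 = Cw1 = (-15, -31)
The requested component of w2 is -31.

-31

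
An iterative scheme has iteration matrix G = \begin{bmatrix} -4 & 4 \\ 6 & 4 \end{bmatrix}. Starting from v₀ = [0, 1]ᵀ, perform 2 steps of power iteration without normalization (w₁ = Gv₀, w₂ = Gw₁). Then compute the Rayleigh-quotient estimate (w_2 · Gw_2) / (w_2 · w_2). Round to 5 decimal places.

w1 = Gv₀ = (4, 4)
w2 = Gw1 = (0, 40)
Gw2 = (160, 160)
w2·Gw2 = 0·160 + 40·160 = 6400; w2·w2 = 0·0 + 40·40 = 1600
λ ≈ 6400/1600 = 4.00000

4.00000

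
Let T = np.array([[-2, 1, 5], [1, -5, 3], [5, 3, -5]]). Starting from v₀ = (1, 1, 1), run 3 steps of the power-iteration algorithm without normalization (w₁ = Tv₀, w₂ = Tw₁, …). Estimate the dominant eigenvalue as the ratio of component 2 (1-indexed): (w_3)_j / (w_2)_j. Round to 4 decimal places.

w1 = Tv₀ = ((-2)·1 + 1·1 + 5·1; 1·1 + (-5)·1 + 3·1; 5·1 + 3·1 + (-5)·1) = (4, -1, 3)
w2 = Tw1 = ((-2)·4 + 1·(-1) + 5·3; 1·4 + (-5)·(-1) + 3·3; 5·4 + 3·(-1) + (-5)·3) = (6, 18, 2)
w3 = Tw2 = (16, -78, 74)
Ratio at component: -78 / 18 = -4.3333

-4.3333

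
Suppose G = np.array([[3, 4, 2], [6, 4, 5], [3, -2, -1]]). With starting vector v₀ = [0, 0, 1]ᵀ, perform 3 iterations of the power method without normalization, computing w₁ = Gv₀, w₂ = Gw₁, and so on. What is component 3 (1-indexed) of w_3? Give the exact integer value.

21

w1 = Gv₀ = (2, 5, -1)
w2 = Gw1 = (24, 27, -3)
w3 = Gw2 = (174, 237, 21)
The requested component of w3 is 21.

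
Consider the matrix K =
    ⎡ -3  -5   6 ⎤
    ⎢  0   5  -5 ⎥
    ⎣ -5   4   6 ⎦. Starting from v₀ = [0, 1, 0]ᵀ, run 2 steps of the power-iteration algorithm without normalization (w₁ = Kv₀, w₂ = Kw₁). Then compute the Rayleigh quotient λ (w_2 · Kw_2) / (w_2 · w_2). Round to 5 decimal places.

λ ≈ 5.69530

w1 = Kv₀ = ((-3)·0 + (-5)·1 + 6·0; 0·0 + 5·1 + (-5)·0; (-5)·0 + 4·1 + 6·0) = (-5, 5, 4)
w2 = Kw1 = ((-3)·(-5) + (-5)·5 + 6·4; 0·(-5) + 5·5 + (-5)·4; (-5)·(-5) + 4·5 + 6·4) = (14, 5, 69)
Kw2 = (347, -320, 364)
w2·Kw2 = 14·347 + 5·(-320) + 69·364 = 28374; w2·w2 = 14·14 + 5·5 + 69·69 = 4982
λ ≈ 28374/4982 = 5.69530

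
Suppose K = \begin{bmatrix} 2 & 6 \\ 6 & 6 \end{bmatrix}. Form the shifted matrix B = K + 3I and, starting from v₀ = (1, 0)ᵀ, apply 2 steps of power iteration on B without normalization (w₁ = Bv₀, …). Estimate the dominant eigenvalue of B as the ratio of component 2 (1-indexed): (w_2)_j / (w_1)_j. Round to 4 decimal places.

B = K + 3I has rows (5, 6); (6, 9)
w1 = Bv₀ = (5, 6)
w2 = Bw1 = (61, 84)
Ratio: 84/6 = 14.0000

14.0000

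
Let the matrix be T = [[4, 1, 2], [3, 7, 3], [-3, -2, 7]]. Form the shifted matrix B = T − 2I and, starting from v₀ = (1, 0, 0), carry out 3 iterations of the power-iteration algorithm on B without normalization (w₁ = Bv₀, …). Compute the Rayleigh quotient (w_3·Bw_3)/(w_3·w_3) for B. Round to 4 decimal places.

B = T − 2I has rows (2, 1, 2); (3, 5, 3); (-3, -2, 5)
w1 = Bv₀ = (2, 3, -3)
w2 = Bw1 = (1, 12, -27)
w3 = Bw2 = (-40, -18, -162)
Bw3 = (-422, -696, -654)
w3·Bw3 = 135356; w3·w3 = 28168; μ ≈ 135356/28168 = 4.8053

4.8053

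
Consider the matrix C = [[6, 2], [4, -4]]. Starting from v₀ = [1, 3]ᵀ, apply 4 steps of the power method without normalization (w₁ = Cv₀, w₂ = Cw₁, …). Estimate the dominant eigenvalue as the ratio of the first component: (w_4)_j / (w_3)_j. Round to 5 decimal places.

w1 = Cv₀ = (6·1 + 2·3; 4·1 + (-4)·3) = (12, -8)
w2 = Cw1 = (6·12 + 2·(-8); 4·12 + (-4)·(-8)) = (56, 80)
w3 = Cw2 = (496, -96)
w4 = Cw3 = (2784, 2368)
Ratio at component: 2784 / 496 = 5.61290

λ ≈ 5.61290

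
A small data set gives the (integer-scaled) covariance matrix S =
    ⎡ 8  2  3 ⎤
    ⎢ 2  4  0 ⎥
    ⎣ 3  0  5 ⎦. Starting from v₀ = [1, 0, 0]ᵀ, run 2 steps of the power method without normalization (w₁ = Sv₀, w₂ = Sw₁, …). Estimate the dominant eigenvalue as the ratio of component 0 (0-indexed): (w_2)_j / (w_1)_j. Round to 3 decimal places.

w1 = Sv₀ = (8·1 + 2·0 + 3·0; 2·1 + 4·0 + 0·0; 3·1 + 0·0 + 5·0) = (8, 2, 3)
w2 = Sw1 = (8·8 + 2·2 + 3·3; 2·8 + 4·2 + 0·3; 3·8 + 0·2 + 5·3) = (77, 24, 39)
Ratio at component: 77 / 8 = 9.625

λ ≈ 9.625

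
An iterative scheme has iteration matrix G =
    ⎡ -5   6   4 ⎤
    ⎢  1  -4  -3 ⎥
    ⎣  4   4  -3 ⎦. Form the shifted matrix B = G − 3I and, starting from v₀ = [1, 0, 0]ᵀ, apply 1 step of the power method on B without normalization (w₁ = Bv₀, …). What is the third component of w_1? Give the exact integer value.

4

B = G − 3I has rows (-8, 6, 4); (1, -7, -3); (4, 4, -6)
w1 = Bv₀ = ((-8)·1 + 6·0 + 4·0; 1·1 + (-7)·0 + (-3)·0; 4·1 + 4·0 + (-6)·0) = (-8, 1, 4)
Requested component of w1: 4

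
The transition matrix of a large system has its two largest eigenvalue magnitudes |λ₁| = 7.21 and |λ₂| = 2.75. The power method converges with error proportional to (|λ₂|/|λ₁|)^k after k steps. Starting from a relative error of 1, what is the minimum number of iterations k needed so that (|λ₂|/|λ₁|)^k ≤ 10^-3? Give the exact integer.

8

|λ₂/λ₁| = 2.75/7.21 = 0.38141
Need k ≥ ln(10^-3) / ln(0.38141) = -6.9078 / -0.9639 ≈ 7.167
Smallest integer k satisfying the bound: 8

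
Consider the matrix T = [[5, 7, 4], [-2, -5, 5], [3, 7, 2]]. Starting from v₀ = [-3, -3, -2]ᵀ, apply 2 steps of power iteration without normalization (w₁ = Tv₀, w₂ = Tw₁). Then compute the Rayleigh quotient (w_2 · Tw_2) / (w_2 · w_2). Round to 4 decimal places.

8.5840

w1 = Tv₀ = (-44, 11, -34)
w2 = Tw1 = (-279, -137, -123)
Tw2 = (-2846, 628, -2042)
w2·Tw2 = (-279)·(-2846) + (-137)·628 + (-123)·(-2042) = 959164; w2·w2 = (-279)·(-279) + (-137)·(-137) + (-123)·(-123) = 111739
λ ≈ 959164/111739 = 8.5840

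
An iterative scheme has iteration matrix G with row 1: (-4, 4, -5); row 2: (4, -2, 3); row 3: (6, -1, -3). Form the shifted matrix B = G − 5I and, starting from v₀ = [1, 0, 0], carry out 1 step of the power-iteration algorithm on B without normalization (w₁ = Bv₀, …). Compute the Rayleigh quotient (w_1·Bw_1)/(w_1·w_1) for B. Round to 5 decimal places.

μ ≈ -10.69925

B = G − 5I has rows (-9, 4, -5); (4, -7, 3); (6, -1, -8)
w1 = Bv₀ = (-9, 4, 6)
Bw1 = (67, -46, -106)
w1·Bw1 = -1423; w1·w1 = 133; μ ≈ -1423/133 = -10.69925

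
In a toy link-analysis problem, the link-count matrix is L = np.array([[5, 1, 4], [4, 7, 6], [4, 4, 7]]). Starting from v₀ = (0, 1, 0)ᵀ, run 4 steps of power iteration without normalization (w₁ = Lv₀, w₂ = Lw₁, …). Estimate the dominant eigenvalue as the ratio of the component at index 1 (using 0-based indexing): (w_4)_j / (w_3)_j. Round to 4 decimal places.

w1 = Lv₀ = (1, 7, 4)
w2 = Lw1 = (28, 77, 60)
w3 = Lw2 = (457, 1011, 840)
w4 = Lw3 = (6656, 13945, 11752)
Ratio at component: 13945 / 1011 = 13.7933

13.7933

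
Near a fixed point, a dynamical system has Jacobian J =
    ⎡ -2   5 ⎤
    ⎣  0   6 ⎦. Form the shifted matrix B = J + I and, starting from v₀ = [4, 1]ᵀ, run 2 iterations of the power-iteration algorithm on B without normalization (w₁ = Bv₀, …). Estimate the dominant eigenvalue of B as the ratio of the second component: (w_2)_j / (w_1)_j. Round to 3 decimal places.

7.000

B = J + I has rows (-1, 5); (0, 7)
w1 = Bv₀ = (1, 7)
w2 = Bw1 = (34, 49)
Ratio: 49/7 = 7.000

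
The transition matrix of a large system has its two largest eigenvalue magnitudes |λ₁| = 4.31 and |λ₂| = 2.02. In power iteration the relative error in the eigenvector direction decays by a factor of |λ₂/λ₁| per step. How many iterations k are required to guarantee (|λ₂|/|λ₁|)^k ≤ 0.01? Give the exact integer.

|λ₂/λ₁| = 2.02/4.31 = 0.46868
Need k ≥ ln(0.01) / ln(0.46868) = -4.6052 / -0.7578 ≈ 6.077
Smallest integer k satisfying the bound: 7

7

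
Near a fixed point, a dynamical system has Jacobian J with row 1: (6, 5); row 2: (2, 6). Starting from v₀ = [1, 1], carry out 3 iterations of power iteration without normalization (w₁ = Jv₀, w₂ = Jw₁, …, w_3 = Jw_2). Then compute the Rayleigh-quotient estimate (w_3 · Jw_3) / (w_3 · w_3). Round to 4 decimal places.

9.1802

w1 = Jv₀ = (6·1 + 5·1; 2·1 + 6·1) = (11, 8)
w2 = Jw1 = (6·11 + 5·8; 2·11 + 6·8) = (106, 70)
w3 = Jw2 = (986, 632)
Jw3 = (9076, 5764)
w3·Jw3 = 986·9076 + 632·5764 = 12591784; w3·w3 = 986·986 + 632·632 = 1371620
λ ≈ 12591784/1371620 = 9.1802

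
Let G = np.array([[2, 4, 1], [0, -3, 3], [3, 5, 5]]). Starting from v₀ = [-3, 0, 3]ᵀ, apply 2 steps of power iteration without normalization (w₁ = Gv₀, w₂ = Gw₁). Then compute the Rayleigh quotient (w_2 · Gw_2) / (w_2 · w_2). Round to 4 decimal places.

4.8116

w1 = Gv₀ = (-3, 9, 6)
w2 = Gw1 = (36, -9, 66)
Gw2 = (102, 225, 393)
w2·Gw2 = 36·102 + (-9)·225 + 66·393 = 27585; w2·w2 = 36·36 + (-9)·(-9) + 66·66 = 5733
λ ≈ 27585/5733 = 4.8116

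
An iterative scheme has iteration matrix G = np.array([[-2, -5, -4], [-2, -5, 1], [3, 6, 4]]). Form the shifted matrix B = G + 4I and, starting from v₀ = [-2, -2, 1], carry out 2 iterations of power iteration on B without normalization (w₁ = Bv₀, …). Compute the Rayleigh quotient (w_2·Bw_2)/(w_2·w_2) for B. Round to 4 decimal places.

9.2031

B = G + 4I has rows (2, -5, -4); (-2, -1, 1); (3, 6, 8)
w1 = Bv₀ = (2·(-2) + (-5)·(-2) + (-4)·1; (-2)·(-2) + (-1)·(-2) + 1·1; 3·(-2) + 6·(-2) + 8·1) = (2, 7, -10)
w2 = Bw1 = (2·2 + (-5)·7 + (-4)·(-10); (-2)·2 + (-1)·7 + 1·(-10); 3·2 + 6·7 + 8·(-10)) = (9, -21, -32)
Bw2 = (251, -29, -355)
w2·Bw2 = 14228; w2·w2 = 1546; μ ≈ 14228/1546 = 9.2031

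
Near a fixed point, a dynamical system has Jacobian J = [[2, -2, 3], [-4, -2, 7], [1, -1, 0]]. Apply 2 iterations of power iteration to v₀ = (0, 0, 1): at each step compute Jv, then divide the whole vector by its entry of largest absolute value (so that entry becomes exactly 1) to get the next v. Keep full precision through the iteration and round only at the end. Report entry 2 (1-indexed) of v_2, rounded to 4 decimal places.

Jv0 = (3.00000, 7.00000, 0.00000); divide by 7.00000 → v1 = (0.42857, 1.00000, 0.00000)
Jv1 = (-1.14286, -3.71429, -0.57143); divide by -3.71429 → v2 = (0.30769, 1.00000, 0.15385)
Requested entry of v2: -26/-26 = 1.0000

1.0000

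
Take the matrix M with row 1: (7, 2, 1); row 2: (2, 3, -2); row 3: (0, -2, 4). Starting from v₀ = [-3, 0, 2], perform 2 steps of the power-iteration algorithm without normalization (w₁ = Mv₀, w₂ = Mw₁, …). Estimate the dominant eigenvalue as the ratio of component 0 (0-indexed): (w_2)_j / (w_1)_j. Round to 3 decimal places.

λ ≈ 7.632

w1 = Mv₀ = (-19, -10, 8)
w2 = Mw1 = (-145, -84, 52)
Ratio at component: -145 / -19 = 7.632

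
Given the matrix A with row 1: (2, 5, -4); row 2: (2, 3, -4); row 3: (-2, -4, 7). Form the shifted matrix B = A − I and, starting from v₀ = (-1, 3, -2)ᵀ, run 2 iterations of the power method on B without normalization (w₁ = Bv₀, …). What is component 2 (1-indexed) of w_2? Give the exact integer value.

156

B = A − I has rows (1, 5, -4); (2, 2, -4); (-2, -4, 6)
w1 = Bv₀ = (1·(-1) + 5·3 + (-4)·(-2); 2·(-1) + 2·3 + (-4)·(-2); (-2)·(-1) + (-4)·3 + 6·(-2)) = (22, 12, -22)
w2 = Bw1 = (1·22 + 5·12 + (-4)·(-22); 2·22 + 2·12 + (-4)·(-22); (-2)·22 + (-4)·12 + 6·(-22)) = (170, 156, -224)
Requested component of w2: 156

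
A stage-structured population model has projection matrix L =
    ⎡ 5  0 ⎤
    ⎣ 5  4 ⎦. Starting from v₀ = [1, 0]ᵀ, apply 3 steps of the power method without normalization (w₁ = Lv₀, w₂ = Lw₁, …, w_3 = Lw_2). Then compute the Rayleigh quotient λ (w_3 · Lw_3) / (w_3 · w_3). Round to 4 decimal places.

λ ≈ 5.8983

w1 = Lv₀ = (5·1 + 0·0; 5·1 + 4·0) = (5, 5)
w2 = Lw1 = (5·5 + 0·5; 5·5 + 4·5) = (25, 45)
w3 = Lw2 = (125, 305)
Lw3 = (625, 1845)
w3·Lw3 = 125·625 + 305·1845 = 640850; w3·w3 = 125·125 + 305·305 = 108650
λ ≈ 640850/108650 = 5.8983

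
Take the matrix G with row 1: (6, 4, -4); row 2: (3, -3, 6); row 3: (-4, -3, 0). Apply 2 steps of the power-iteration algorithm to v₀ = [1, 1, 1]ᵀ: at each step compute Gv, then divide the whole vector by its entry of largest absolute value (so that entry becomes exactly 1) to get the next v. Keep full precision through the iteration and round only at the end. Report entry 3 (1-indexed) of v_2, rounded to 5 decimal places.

-0.47727

Gv0 = (6.000000, 6.000000, -7.000000); divide by -7.000000 → v1 = (-0.857143, -0.857143, 1.000000)
Gv1 = (-12.571429, 6.000000, 6.000000); divide by -12.571429 → v2 = (1.000000, -0.477273, -0.477273)
Requested entry of v2: -42/88 = -0.47727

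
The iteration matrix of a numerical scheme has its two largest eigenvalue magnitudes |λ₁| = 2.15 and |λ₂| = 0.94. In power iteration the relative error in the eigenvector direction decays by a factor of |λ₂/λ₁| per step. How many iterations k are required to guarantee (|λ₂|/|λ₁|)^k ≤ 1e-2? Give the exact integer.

|λ₂/λ₁| = 0.94/2.15 = 0.43721
Need k ≥ ln(1e-2) / ln(0.43721) = -4.6052 / -0.8273 ≈ 5.566
Smallest integer k satisfying the bound: 6

6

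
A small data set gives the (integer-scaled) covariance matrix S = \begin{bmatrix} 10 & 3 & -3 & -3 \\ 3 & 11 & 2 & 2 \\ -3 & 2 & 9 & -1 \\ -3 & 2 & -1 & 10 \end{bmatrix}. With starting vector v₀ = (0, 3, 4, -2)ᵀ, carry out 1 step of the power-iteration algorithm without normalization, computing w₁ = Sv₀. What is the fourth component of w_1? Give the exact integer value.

-18

w1 = Sv₀ = (3, 37, 44, -18)
The requested component of w1 is -18.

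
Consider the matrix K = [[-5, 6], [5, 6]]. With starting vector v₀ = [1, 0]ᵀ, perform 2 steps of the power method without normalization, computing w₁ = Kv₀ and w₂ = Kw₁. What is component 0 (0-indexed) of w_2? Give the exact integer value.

55

w1 = Kv₀ = ((-5)·1 + 6·0; 5·1 + 6·0) = (-5, 5)
w2 = Kw1 = ((-5)·(-5) + 6·5; 5·(-5) + 6·5) = (55, 5)
The requested component of w2 is 55.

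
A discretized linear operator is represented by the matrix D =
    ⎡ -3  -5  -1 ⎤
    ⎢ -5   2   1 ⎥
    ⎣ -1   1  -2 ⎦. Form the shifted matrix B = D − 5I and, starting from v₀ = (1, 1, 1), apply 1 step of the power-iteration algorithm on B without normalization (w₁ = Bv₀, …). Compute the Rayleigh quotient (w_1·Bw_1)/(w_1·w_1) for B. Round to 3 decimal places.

B = D − 5I has rows (-8, -5, -1); (-5, -3, 1); (-1, 1, -7)
w1 = Bv₀ = ((-8)·1 + (-5)·1 + (-1)·1; (-5)·1 + (-3)·1 + 1·1; (-1)·1 + 1·1 + (-7)·1) = (-14, -7, -7)
Bw1 = (154, 84, 56)
w1·Bw1 = -3136; w1·w1 = 294; μ ≈ -3136/294 = -10.667

μ ≈ -10.667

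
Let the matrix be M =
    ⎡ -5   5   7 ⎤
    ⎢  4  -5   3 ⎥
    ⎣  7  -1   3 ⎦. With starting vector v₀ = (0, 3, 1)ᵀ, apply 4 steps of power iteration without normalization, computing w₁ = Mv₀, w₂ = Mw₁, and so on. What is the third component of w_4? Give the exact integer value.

w1 = Mv₀ = ((-5)·0 + 5·3 + 7·1; 4·0 + (-5)·3 + 3·1; 7·0 + (-1)·3 + 3·1) = (22, -12, 0)
w2 = Mw1 = ((-5)·22 + 5·(-12) + 7·0; 4·22 + (-5)·(-12) + 3·0; 7·22 + (-1)·(-12) + 3·0) = (-170, 148, 166)
w3 = Mw2 = (2752, -922, -840)
w4 = Mw3 = (-24250, 13098, 17666)
The requested component of w4 is 17666.

17666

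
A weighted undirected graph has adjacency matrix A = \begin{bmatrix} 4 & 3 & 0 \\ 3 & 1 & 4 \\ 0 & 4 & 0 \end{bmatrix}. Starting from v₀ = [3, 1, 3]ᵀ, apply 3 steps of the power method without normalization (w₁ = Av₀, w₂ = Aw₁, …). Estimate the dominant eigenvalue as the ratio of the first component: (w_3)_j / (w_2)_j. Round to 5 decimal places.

w1 = Av₀ = (4·3 + 3·1 + 0·3; 3·3 + 1·1 + 4·3; 0·3 + 4·1 + 0·3) = (15, 22, 4)
w2 = Aw1 = (4·15 + 3·22 + 0·4; 3·15 + 1·22 + 4·4; 0·15 + 4·22 + 0·4) = (126, 83, 88)
w3 = Aw2 = (753, 813, 332)
Ratio at component: 753 / 126 = 5.97619

λ ≈ 5.97619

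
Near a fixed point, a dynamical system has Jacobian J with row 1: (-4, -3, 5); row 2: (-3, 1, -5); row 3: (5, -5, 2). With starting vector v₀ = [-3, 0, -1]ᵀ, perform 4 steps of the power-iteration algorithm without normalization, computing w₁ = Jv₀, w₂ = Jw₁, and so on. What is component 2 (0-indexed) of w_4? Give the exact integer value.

w1 = Jv₀ = (7, 14, -17)
w2 = Jw1 = (-155, 78, -69)
w3 = Jw2 = (41, 888, -1303)
w4 = Jw3 = (-9343, 7280, -6841)
The requested component of w4 is -6841.

-6841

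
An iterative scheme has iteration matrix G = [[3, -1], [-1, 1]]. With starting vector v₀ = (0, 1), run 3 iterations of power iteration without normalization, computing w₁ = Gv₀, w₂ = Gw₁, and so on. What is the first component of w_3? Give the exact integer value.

w1 = Gv₀ = (3·0 + (-1)·1; (-1)·0 + 1·1) = (-1, 1)
w2 = Gw1 = (3·(-1) + (-1)·1; (-1)·(-1) + 1·1) = (-4, 2)
w3 = Gw2 = (-14, 6)
The requested component of w3 is -14.

-14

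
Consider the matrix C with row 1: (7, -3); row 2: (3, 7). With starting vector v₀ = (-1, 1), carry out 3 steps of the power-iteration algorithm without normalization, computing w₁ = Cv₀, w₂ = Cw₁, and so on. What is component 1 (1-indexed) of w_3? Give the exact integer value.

-568

w1 = Cv₀ = (-10, 4)
w2 = Cw1 = (-82, -2)
w3 = Cw2 = (-568, -260)
The requested component of w3 is -568.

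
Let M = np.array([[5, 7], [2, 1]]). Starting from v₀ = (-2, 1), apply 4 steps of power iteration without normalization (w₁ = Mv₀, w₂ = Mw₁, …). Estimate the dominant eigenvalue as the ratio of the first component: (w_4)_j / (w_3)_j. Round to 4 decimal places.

w1 = Mv₀ = (-3, -3)
w2 = Mw1 = (-36, -9)
w3 = Mw2 = (-243, -81)
w4 = Mw3 = (-1782, -567)
Ratio at component: -1782 / -243 = 7.3333

7.3333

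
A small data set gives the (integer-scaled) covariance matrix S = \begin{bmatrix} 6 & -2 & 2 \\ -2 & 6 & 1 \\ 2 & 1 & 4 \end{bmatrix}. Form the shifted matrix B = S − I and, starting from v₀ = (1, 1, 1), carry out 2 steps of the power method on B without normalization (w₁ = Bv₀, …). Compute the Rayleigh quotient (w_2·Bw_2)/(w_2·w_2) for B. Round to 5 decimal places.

μ ≈ 5.39227

B = S − I has rows (5, -2, 2); (-2, 5, 1); (2, 1, 3)
w1 = Bv₀ = (5·1 + (-2)·1 + 2·1; (-2)·1 + 5·1 + 1·1; 2·1 + 1·1 + 3·1) = (5, 4, 6)
w2 = Bw1 = (5·5 + (-2)·4 + 2·6; (-2)·5 + 5·4 + 1·6; 2·5 + 1·4 + 3·6) = (29, 16, 32)
Bw2 = (177, 54, 170)
w2·Bw2 = 11437; w2·w2 = 2121; μ ≈ 11437/2121 = 5.39227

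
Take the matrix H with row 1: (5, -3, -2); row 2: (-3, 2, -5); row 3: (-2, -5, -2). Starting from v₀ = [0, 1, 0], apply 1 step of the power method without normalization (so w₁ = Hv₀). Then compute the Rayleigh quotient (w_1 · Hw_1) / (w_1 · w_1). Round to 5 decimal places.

w1 = Hv₀ = (5·0 + (-3)·1 + (-2)·0; (-3)·0 + 2·1 + (-5)·0; (-2)·0 + (-5)·1 + (-2)·0) = (-3, 2, -5)
Hw1 = (-11, 38, 6)
w1·Hw1 = (-3)·(-11) + 2·38 + (-5)·6 = 79; w1·w1 = (-3)·(-3) + 2·2 + (-5)·(-5) = 38
λ ≈ 79/38 = 2.07895

2.07895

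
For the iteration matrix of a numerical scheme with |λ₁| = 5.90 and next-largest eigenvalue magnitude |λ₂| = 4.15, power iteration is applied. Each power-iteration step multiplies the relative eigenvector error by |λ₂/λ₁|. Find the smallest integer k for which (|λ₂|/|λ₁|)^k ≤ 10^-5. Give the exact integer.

33

|λ₂/λ₁| = 4.15/5.90 = 0.70339
Need k ≥ ln(10^-5) / ln(0.70339) = -11.5129 / -0.3518 ≈ 32.722
Smallest integer k satisfying the bound: 33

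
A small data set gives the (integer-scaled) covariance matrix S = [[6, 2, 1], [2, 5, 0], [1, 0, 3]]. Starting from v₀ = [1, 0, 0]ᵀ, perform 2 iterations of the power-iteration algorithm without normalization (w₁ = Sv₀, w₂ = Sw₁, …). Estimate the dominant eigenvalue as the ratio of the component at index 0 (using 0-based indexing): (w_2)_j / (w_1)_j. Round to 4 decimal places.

w1 = Sv₀ = (6·1 + 2·0 + 1·0; 2·1 + 5·0 + 0·0; 1·1 + 0·0 + 3·0) = (6, 2, 1)
w2 = Sw1 = (6·6 + 2·2 + 1·1; 2·6 + 5·2 + 0·1; 1·6 + 0·2 + 3·1) = (41, 22, 9)
Ratio at component: 41 / 6 = 6.8333

6.8333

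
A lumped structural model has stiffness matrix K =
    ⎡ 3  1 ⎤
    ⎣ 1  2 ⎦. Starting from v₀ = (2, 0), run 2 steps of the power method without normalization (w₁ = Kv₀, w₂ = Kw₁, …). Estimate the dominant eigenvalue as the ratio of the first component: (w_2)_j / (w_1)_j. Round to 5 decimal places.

w1 = Kv₀ = (3·2 + 1·0; 1·2 + 2·0) = (6, 2)
w2 = Kw1 = (3·6 + 1·2; 1·6 + 2·2) = (20, 10)
Ratio at component: 20 / 6 = 3.33333

3.33333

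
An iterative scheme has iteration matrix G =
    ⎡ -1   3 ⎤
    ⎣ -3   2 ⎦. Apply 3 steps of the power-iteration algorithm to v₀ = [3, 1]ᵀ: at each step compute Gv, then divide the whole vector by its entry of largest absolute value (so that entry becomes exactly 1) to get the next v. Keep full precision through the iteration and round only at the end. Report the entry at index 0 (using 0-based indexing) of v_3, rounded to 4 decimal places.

-0.6000

Gv0 = (0.00000, -7.00000); divide by -7.00000 → v1 = (0.00000, 1.00000)
Gv1 = (3.00000, 2.00000); divide by 3.00000 → v2 = (1.00000, 0.66667)
Gv2 = (1.00000, -1.66667); divide by -1.66667 → v3 = (-0.60000, 1.00000)
Requested entry of v3: -21/35 = -0.6000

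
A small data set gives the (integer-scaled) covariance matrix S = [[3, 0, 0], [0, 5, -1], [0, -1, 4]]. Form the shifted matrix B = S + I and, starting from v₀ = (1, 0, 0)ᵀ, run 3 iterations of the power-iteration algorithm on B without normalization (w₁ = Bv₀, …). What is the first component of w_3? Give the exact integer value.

64

B = S + I has rows (4, 0, 0); (0, 6, -1); (0, -1, 5)
w1 = Bv₀ = (4·1 + 0·0 + 0·0; 0·1 + 6·0 + (-1)·0; 0·1 + (-1)·0 + 5·0) = (4, 0, 0)
w2 = Bw1 = (4·4 + 0·0 + 0·0; 0·4 + 6·0 + (-1)·0; 0·4 + (-1)·0 + 5·0) = (16, 0, 0)
w3 = Bw2 = (64, 0, 0)
Requested component of w3: 64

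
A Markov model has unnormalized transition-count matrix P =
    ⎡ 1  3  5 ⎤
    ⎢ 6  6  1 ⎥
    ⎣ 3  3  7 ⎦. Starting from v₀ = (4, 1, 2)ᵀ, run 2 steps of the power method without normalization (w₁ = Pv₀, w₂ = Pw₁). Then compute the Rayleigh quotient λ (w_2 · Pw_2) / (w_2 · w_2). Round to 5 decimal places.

λ ≈ 11.84297

w1 = Pv₀ = (1·4 + 3·1 + 5·2; 6·4 + 6·1 + 1·2; 3·4 + 3·1 + 7·2) = (17, 32, 29)
w2 = Pw1 = (1·17 + 3·32 + 5·29; 6·17 + 6·32 + 1·29; 3·17 + 3·32 + 7·29) = (258, 323, 350)
Pw2 = (2977, 3836, 4193)
w2·Pw2 = 258·2977 + 323·3836 + 350·4193 = 3474644; w2·w2 = 258·258 + 323·323 + 350·350 = 293393
λ ≈ 3474644/293393 = 11.84297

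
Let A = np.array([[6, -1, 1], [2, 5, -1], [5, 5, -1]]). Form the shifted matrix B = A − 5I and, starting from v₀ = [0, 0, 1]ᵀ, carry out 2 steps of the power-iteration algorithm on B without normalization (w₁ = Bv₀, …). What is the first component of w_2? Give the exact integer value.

B = A − 5I has rows (1, -1, 1); (2, 0, -1); (5, 5, -6)
w1 = Bv₀ = (1, -1, -6)
w2 = Bw1 = (-4, 8, 36)
Requested component of w2: -4

-4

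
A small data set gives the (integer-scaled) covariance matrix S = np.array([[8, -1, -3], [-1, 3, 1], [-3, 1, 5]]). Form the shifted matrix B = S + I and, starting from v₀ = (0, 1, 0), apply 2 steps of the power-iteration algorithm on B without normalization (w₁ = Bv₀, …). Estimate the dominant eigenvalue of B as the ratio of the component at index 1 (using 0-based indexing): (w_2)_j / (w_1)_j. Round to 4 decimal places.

μ ≈ 4.5000

B = S + I has rows (9, -1, -3); (-1, 4, 1); (-3, 1, 6)
w1 = Bv₀ = (-1, 4, 1)
w2 = Bw1 = (-16, 18, 13)
Ratio: 18/4 = 4.5000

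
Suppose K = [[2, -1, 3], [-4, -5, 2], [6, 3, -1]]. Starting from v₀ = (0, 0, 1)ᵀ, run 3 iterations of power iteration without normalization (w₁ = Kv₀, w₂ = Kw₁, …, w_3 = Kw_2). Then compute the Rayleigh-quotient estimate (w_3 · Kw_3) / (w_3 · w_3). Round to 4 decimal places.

λ ≈ -7.9877

w1 = Kv₀ = (3, 2, -1)
w2 = Kw1 = (1, -24, 25)
w3 = Kw2 = (101, 166, -91)
Kw3 = (-237, -1416, 1195)
w3·Kw3 = 101·(-237) + 166·(-1416) + (-91)·1195 = -367738; w3·w3 = 101·101 + 166·166 + (-91)·(-91) = 46038
λ ≈ -367738/46038 = -7.9877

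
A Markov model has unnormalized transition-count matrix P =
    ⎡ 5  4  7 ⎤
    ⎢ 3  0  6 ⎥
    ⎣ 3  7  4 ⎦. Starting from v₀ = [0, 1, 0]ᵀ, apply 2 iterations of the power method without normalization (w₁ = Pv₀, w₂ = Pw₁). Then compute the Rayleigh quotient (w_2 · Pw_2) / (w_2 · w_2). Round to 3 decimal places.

w1 = Pv₀ = (5·0 + 4·1 + 7·0; 3·0 + 0·1 + 6·0; 3·0 + 7·1 + 4·0) = (4, 0, 7)
w2 = Pw1 = (5·4 + 4·0 + 7·7; 3·4 + 0·0 + 6·7; 3·4 + 7·0 + 4·7) = (69, 54, 40)
Pw2 = (841, 447, 745)
w2·Pw2 = 69·841 + 54·447 + 40·745 = 111967; w2·w2 = 69·69 + 54·54 + 40·40 = 9277
λ ≈ 111967/9277 = 12.069

12.069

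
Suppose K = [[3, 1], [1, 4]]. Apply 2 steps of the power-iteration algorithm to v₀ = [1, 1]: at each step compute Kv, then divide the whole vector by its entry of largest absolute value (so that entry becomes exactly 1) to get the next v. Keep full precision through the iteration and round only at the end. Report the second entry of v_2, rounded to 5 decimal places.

Kv0 = (4.000000, 5.000000); divide by 5.000000 → v1 = (0.800000, 1.000000)
Kv1 = (3.400000, 4.800000); divide by 4.800000 → v2 = (0.708333, 1.000000)
Requested entry of v2: 24/24 = 1.00000

1.00000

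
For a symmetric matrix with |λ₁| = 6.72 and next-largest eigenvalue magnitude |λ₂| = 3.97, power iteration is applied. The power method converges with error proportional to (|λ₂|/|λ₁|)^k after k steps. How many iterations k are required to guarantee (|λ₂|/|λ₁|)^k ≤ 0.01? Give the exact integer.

|λ₂/λ₁| = 3.97/6.72 = 0.59077
Need k ≥ ln(0.01) / ln(0.59077) = -4.6052 / -0.5263 ≈ 8.750
Smallest integer k satisfying the bound: 9

9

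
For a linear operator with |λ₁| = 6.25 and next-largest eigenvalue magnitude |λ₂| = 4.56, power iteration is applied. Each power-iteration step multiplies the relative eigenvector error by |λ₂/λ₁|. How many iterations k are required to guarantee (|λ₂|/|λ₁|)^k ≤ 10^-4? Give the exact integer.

|λ₂/λ₁| = 4.56/6.25 = 0.72960
Need k ≥ ln(10^-4) / ln(0.72960) = -9.2103 / -0.3153 ≈ 29.215
Smallest integer k satisfying the bound: 30

30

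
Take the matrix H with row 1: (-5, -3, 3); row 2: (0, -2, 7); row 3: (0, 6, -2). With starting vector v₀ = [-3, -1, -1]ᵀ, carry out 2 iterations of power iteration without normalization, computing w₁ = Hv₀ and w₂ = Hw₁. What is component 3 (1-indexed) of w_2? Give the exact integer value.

-22

w1 = Hv₀ = ((-5)·(-3) + (-3)·(-1) + 3·(-1); 0·(-3) + (-2)·(-1) + 7·(-1); 0·(-3) + 6·(-1) + (-2)·(-1)) = (15, -5, -4)
w2 = Hw1 = ((-5)·15 + (-3)·(-5) + 3·(-4); 0·15 + (-2)·(-5) + 7·(-4); 0·15 + 6·(-5) + (-2)·(-4)) = (-72, -18, -22)
The requested component of w2 is -22.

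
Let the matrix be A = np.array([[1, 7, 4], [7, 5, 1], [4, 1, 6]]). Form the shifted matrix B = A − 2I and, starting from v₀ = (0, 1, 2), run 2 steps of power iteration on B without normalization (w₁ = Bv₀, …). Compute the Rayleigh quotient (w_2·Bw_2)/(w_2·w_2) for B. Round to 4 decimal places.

8.6741

B = A − 2I has rows (-1, 7, 4); (7, 3, 1); (4, 1, 4)
w1 = Bv₀ = (15, 5, 9)
w2 = Bw1 = (56, 129, 101)
Bw2 = (1251, 880, 757)
w2·Bw2 = 260033; w2·w2 = 29978; μ ≈ 260033/29978 = 8.6741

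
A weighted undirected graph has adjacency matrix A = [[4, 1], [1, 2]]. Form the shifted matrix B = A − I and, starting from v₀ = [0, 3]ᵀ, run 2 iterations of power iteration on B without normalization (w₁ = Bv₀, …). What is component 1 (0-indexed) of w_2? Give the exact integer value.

6

B = A − I has rows (3, 1); (1, 1)
w1 = Bv₀ = (3, 3)
w2 = Bw1 = (12, 6)
Requested component of w2: 6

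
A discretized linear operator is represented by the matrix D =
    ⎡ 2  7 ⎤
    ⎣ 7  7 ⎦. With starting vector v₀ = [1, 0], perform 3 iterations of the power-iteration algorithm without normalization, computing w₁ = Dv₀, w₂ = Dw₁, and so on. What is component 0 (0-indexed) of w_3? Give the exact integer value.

547

w1 = Dv₀ = (2, 7)
w2 = Dw1 = (53, 63)
w3 = Dw2 = (547, 812)
The requested component of w3 is 547.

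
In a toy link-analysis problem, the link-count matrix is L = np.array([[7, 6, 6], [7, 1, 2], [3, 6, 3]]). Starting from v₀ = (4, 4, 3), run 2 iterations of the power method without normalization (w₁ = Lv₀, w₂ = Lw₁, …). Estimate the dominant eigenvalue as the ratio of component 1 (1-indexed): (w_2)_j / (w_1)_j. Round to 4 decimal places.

w1 = Lv₀ = (7·4 + 6·4 + 6·3; 7·4 + 1·4 + 2·3; 3·4 + 6·4 + 3·3) = (70, 38, 45)
w2 = Lw1 = (7·70 + 6·38 + 6·45; 7·70 + 1·38 + 2·45; 3·70 + 6·38 + 3·45) = (988, 618, 573)
Ratio at component: 988 / 70 = 14.1143

14.1143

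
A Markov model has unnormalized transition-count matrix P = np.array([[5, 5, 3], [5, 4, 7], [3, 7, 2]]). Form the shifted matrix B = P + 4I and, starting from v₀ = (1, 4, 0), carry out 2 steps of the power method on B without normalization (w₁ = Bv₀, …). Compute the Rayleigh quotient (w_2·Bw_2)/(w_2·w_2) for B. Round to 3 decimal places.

17.828

B = P + 4I has rows (9, 5, 3); (5, 8, 7); (3, 7, 6)
w1 = Bv₀ = (29, 37, 31)
w2 = Bw1 = (539, 658, 532)
Bw2 = (9737, 11683, 9415)
w2·Bw2 = 17944437; w2·w2 = 1006509; μ ≈ 17944437/1006509 = 17.828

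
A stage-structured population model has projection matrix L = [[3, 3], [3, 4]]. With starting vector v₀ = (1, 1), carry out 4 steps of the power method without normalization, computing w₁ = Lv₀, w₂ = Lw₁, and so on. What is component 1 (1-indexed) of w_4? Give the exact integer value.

1668

w1 = Lv₀ = (3·1 + 3·1; 3·1 + 4·1) = (6, 7)
w2 = Lw1 = (3·6 + 3·7; 3·6 + 4·7) = (39, 46)
w3 = Lw2 = (255, 301)
w4 = Lw3 = (1668, 1969)
The requested component of w4 is 1668.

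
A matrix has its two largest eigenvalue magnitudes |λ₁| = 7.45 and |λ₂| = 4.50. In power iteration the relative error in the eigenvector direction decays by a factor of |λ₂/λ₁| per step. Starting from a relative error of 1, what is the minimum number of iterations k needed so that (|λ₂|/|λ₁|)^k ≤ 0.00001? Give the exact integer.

|λ₂/λ₁| = 4.50/7.45 = 0.60403
Need k ≥ ln(0.00001) / ln(0.60403) = -11.5129 / -0.5041 ≈ 22.837
Smallest integer k satisfying the bound: 23

23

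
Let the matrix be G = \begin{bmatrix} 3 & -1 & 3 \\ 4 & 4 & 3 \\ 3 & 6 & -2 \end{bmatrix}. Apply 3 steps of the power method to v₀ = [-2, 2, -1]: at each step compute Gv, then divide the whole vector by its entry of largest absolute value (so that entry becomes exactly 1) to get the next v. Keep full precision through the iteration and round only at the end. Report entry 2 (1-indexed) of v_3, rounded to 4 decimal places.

1.0000

Gv0 = (-11.00000, -3.00000, 8.00000); divide by -11.00000 → v1 = (1.00000, 0.27273, -0.72727)
Gv1 = (0.54545, 2.90909, 6.09091); divide by 6.09091 → v2 = (0.08955, 0.47761, 1.00000)
Gv2 = (2.79104, 5.26866, 1.13433); divide by 5.26866 → v3 = (0.52975, 1.00000, 0.21530)
Requested entry of v3: -353/-353 = 1.0000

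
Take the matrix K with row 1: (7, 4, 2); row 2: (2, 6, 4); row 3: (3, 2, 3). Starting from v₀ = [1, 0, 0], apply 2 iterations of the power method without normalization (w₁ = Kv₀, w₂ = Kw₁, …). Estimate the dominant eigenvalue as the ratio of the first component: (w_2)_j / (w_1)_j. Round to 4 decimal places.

w1 = Kv₀ = (7, 2, 3)
w2 = Kw1 = (63, 38, 34)
Ratio at component: 63 / 7 = 9.0000

9.0000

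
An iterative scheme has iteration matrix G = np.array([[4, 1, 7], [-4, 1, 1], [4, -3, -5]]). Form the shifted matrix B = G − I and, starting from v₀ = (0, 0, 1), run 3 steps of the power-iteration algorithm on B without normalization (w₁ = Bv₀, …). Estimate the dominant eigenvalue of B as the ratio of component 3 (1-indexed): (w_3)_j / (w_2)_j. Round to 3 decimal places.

B = G − I has rows (3, 1, 7); (-4, 0, 1); (4, -3, -6)
w1 = Bv₀ = (7, 1, -6)
w2 = Bw1 = (-20, -34, 61)
w3 = Bw2 = (333, 141, -344)
Ratio: -344/61 = -5.639

-5.639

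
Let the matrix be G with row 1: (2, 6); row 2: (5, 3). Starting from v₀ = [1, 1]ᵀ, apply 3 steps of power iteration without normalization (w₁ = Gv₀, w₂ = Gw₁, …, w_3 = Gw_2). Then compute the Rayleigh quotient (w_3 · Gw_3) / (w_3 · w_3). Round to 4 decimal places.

8.0000

w1 = Gv₀ = (8, 8)
w2 = Gw1 = (64, 64)
w3 = Gw2 = (512, 512)
Gw3 = (4096, 4096)
w3·Gw3 = 512·4096 + 512·4096 = 4194304; w3·w3 = 512·512 + 512·512 = 524288
λ ≈ 4194304/524288 = 8.0000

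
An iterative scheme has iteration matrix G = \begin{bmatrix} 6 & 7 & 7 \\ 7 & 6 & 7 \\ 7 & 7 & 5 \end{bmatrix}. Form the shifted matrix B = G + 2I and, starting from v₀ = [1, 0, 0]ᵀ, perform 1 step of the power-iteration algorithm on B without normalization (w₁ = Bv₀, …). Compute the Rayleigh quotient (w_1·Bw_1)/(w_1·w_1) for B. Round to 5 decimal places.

B = G + 2I has rows (8, 7, 7); (7, 8, 7); (7, 7, 7)
w1 = Bv₀ = (8·1 + 7·0 + 7·0; 7·1 + 8·0 + 7·0; 7·1 + 7·0 + 7·0) = (8, 7, 7)
Bw1 = (162, 161, 154)
w1·Bw1 = 3501; w1·w1 = 162; μ ≈ 3501/162 = 21.61111

21.61111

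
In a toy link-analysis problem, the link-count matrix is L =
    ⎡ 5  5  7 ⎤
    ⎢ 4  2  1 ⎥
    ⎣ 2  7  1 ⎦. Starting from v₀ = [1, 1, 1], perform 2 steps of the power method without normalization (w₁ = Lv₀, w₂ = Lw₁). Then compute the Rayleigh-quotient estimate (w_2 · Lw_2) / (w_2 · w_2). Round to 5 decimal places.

11.10396

w1 = Lv₀ = (5·1 + 5·1 + 7·1; 4·1 + 2·1 + 1·1; 2·1 + 7·1 + 1·1) = (17, 7, 10)
w2 = Lw1 = (5·17 + 5·7 + 7·10; 4·17 + 2·7 + 1·10; 2·17 + 7·7 + 1·10) = (190, 92, 93)
Lw2 = (2061, 1037, 1117)
w2·Lw2 = 190·2061 + 92·1037 + 93·1117 = 590875; w2·w2 = 190·190 + 92·92 + 93·93 = 53213
λ ≈ 590875/53213 = 11.10396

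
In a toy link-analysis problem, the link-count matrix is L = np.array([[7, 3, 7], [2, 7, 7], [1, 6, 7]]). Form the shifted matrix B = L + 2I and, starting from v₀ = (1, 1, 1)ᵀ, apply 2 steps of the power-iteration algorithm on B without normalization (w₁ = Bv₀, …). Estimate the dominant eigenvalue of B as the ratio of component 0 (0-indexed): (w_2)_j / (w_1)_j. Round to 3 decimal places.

μ ≈ 17.737

B = L + 2I has rows (9, 3, 7); (2, 9, 7); (1, 6, 9)
w1 = Bv₀ = (9·1 + 3·1 + 7·1; 2·1 + 9·1 + 7·1; 1·1 + 6·1 + 9·1) = (19, 18, 16)
w2 = Bw1 = (9·19 + 3·18 + 7·16; 2·19 + 9·18 + 7·16; 1·19 + 6·18 + 9·16) = (337, 312, 271)
Ratio: 337/19 = 17.737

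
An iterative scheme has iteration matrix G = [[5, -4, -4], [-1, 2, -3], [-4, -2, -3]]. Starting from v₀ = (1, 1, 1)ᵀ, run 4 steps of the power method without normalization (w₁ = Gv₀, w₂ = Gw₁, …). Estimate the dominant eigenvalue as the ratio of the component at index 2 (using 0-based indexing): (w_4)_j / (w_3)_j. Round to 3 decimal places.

w1 = Gv₀ = (5·1 + (-4)·1 + (-4)·1; (-1)·1 + 2·1 + (-3)·1; (-4)·1 + (-2)·1 + (-3)·1) = (-3, -2, -9)
w2 = Gw1 = (5·(-3) + (-4)·(-2) + (-4)·(-9); (-1)·(-3) + 2·(-2) + (-3)·(-9); (-4)·(-3) + (-2)·(-2) + (-3)·(-9)) = (29, 26, 43)
w3 = Gw2 = (-131, -106, -297)
w4 = Gw3 = (957, 810, 1627)
Ratio at component: 1627 / -297 = -5.478

-5.478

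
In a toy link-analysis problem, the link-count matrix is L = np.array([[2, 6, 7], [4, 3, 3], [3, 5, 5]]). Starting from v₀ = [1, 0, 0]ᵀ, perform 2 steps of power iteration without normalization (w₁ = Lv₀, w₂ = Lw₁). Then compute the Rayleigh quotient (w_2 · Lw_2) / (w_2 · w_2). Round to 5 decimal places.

w1 = Lv₀ = (2, 4, 3)
w2 = Lw1 = (49, 29, 41)
Lw2 = (559, 406, 497)
w2·Lw2 = 49·559 + 29·406 + 41·497 = 59542; w2·w2 = 49·49 + 29·29 + 41·41 = 4923
λ ≈ 59542/4923 = 12.09466

λ ≈ 12.09466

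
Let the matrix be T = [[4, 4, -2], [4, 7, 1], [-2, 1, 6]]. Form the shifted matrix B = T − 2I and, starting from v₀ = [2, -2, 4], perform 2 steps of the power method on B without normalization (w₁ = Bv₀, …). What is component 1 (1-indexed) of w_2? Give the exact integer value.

B = T − 2I has rows (2, 4, -2); (4, 5, 1); (-2, 1, 4)
w1 = Bv₀ = (2·2 + 4·(-2) + (-2)·4; 4·2 + 5·(-2) + 1·4; (-2)·2 + 1·(-2) + 4·4) = (-12, 2, 10)
w2 = Bw1 = (2·(-12) + 4·2 + (-2)·10; 4·(-12) + 5·2 + 1·10; (-2)·(-12) + 1·2 + 4·10) = (-36, -28, 66)
Requested component of w2: -36

-36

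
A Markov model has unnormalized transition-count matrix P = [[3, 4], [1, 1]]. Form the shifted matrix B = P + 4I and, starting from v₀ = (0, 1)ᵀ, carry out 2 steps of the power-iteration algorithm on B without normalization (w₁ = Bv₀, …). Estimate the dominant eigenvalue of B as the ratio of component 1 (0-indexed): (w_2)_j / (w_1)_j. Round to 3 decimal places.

μ ≈ 5.800

B = P + 4I has rows (7, 4); (1, 5)
w1 = Bv₀ = (7·0 + 4·1; 1·0 + 5·1) = (4, 5)
w2 = Bw1 = (7·4 + 4·5; 1·4 + 5·5) = (48, 29)
Ratio: 29/5 = 5.800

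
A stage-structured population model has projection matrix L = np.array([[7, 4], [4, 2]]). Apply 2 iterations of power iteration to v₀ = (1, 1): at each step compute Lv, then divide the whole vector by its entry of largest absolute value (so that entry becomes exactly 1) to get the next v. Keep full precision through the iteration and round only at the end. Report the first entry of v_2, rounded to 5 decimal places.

1.00000

Lv0 = (11.000000, 6.000000); divide by 11.000000 → v1 = (1.000000, 0.545455)
Lv1 = (9.181818, 5.090909); divide by 9.181818 → v2 = (1.000000, 0.554455)
Requested entry of v2: 101/101 = 1.00000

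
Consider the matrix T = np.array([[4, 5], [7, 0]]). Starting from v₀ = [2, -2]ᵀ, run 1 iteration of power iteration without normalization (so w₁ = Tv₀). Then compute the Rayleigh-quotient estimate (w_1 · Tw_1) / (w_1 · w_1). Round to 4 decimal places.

-1.6000

w1 = Tv₀ = (4·2 + 5·(-2); 7·2 + 0·(-2)) = (-2, 14)
Tw1 = (62, -14)
w1·Tw1 = (-2)·62 + 14·(-14) = -320; w1·w1 = (-2)·(-2) + 14·14 = 200
λ ≈ -320/200 = -1.6000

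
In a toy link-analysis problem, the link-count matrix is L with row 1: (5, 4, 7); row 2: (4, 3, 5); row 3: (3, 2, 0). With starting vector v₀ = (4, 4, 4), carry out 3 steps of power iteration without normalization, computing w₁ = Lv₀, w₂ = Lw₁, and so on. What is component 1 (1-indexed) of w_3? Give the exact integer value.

7276

w1 = Lv₀ = (5·4 + 4·4 + 7·4; 4·4 + 3·4 + 5·4; 3·4 + 2·4 + 0·4) = (64, 48, 20)
w2 = Lw1 = (5·64 + 4·48 + 7·20; 4·64 + 3·48 + 5·20; 3·64 + 2·48 + 0·20) = (652, 500, 288)
w3 = Lw2 = (7276, 5548, 2956)
The requested component of w3 is 7276.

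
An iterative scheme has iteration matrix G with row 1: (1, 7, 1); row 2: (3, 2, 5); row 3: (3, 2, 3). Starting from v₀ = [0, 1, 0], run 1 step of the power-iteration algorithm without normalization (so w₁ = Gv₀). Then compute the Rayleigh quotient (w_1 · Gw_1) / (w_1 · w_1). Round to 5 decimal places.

5.14035

w1 = Gv₀ = (1·0 + 7·1 + 1·0; 3·0 + 2·1 + 5·0; 3·0 + 2·1 + 3·0) = (7, 2, 2)
Gw1 = (23, 35, 31)
w1·Gw1 = 7·23 + 2·35 + 2·31 = 293; w1·w1 = 7·7 + 2·2 + 2·2 = 57
λ ≈ 293/57 = 5.14035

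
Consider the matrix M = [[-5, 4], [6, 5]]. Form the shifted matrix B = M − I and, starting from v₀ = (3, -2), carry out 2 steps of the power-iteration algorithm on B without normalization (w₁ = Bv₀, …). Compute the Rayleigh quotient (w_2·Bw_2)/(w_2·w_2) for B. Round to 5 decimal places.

B = M − I has rows (-6, 4); (6, 4)
w1 = Bv₀ = ((-6)·3 + 4·(-2); 6·3 + 4·(-2)) = (-26, 10)
w2 = Bw1 = ((-6)·(-26) + 4·10; 6·(-26) + 4·10) = (196, -116)
Bw2 = (-1640, 712)
w2·Bw2 = -404032; w2·w2 = 51872; μ ≈ -404032/51872 = -7.78902

μ ≈ -7.78902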